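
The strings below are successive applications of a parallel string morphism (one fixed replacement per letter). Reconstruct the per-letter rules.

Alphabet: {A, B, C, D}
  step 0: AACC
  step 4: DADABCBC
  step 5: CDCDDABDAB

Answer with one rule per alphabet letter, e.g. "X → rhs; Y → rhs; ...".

  step 4 ⇒ step 5: DADABCBC ⇒ C·D·C·D·DA·B·DA·B
    A ↦ D
    B ↦ DA
    C ↦ B
    D ↦ C

A->D, B->DA, C->B, D->C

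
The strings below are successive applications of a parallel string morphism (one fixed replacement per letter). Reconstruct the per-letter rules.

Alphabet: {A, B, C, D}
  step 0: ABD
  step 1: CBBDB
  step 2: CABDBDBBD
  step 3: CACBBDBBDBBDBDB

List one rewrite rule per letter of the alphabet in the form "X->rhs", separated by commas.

A->CB, B->BD, C->CA, D->B

  step 2 ⇒ step 3: CABDBDBBD ⇒ CA·CB·BD·B·BD·B·BD·BD·B
    A ↦ CB
    B ↦ BD
    C ↦ CA
    D ↦ B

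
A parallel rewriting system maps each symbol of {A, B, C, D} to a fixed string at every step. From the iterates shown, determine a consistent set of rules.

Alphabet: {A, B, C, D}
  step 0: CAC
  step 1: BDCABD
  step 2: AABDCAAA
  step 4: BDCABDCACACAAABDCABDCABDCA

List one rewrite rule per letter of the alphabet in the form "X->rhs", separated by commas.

A->CA, B->A, C->BD, D->A

  step 1 ⇒ step 2: BDCABD ⇒ A·A·BD·CA·A·A
    A ↦ CA
    B ↦ A
    C ↦ BD
    D ↦ A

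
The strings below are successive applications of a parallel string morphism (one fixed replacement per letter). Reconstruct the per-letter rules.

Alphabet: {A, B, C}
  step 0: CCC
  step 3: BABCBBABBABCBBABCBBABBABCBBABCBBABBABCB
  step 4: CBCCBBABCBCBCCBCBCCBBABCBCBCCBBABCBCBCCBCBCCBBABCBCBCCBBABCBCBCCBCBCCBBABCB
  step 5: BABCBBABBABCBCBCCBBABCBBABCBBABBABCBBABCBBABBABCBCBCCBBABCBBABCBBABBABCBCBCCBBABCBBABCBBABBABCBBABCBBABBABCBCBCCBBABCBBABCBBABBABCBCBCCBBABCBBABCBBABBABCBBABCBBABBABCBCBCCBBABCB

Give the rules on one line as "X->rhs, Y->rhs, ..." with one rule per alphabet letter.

A->C, B->CB, C->BAB

  step 4 ⇒ step 5: CBCCBBABCBCBCCBCBCCBBABCBCBCCBBABCBCBCCBCBCCBBABCBCBCCBBABCBCBCCBCBCCBBABCB ⇒ BAB·CB·BAB·BAB·CB·CB·C·CB·BAB·CB·BAB·CB·BAB·BAB·CB·BAB·CB·BAB·BAB·CB·CB·C·CB·BAB·CB·BAB·CB·BAB·BAB·CB·CB·C·CB·BAB·CB·BAB·CB·BAB·BAB·CB·BAB·CB·BAB·BAB·CB·CB·C·CB·BAB·CB·BAB·CB·BAB·BAB·CB·CB·C·CB·BAB·CB·BAB·CB·BAB·BAB·CB·BAB·CB·BAB·BAB·CB·CB·C·CB·BAB·CB
    A ↦ C
    B ↦ CB
    C ↦ BAB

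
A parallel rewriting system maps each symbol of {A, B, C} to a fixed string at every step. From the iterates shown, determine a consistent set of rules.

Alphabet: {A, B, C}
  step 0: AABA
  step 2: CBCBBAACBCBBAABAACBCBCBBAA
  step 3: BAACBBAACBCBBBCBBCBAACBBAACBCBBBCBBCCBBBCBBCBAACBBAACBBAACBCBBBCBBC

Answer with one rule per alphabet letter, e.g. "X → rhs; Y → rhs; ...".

  step 2 ⇒ step 3: CBCBBAACBCBBAABAACBCBCBBAA ⇒ BAA·CB·BAA·CB·CB·BBC·BBC·BAA·CB·BAA·CB·CB·BBC·BBC·CB·BBC·BBC·BAA·CB·BAA·CB·BAA·CB·CB·BBC·BBC
    A ↦ BBC
    B ↦ CB
    C ↦ BAA

A->BBC, B->CB, C->BAA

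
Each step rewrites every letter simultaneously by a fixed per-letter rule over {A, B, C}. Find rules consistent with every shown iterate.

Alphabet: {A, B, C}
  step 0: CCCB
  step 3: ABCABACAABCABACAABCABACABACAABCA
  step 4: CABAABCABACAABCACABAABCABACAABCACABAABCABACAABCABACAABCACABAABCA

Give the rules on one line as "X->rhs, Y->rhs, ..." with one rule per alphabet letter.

A->CA, B->BA, C->AB

  step 3 ⇒ step 4: ABCABACAABCABACAABCABACABACAABCA ⇒ CA·BA·AB·CA·BA·CA·AB·CA·CA·BA·AB·CA·BA·CA·AB·CA·CA·BA·AB·CA·BA·CA·AB·CA·BA·CA·AB·CA·CA·BA·AB·CA
    A ↦ CA
    B ↦ BA
    C ↦ AB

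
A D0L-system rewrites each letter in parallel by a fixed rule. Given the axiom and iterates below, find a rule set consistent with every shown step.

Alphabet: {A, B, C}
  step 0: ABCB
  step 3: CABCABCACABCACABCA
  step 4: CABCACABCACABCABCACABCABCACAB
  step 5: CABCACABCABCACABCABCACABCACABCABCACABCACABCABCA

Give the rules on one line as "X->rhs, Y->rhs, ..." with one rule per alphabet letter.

A->B, B->CA, C->CA

  step 4 ⇒ step 5: CABCACABCACABCABCACABCABCACAB ⇒ CA·B·CA·CA·B·CA·B·CA·CA·B·CA·B·CA·CA·B·CA·CA·B·CA·B·CA·CA·B·CA·CA·B·CA·B·CA
    A ↦ B
    B ↦ CA
    C ↦ CA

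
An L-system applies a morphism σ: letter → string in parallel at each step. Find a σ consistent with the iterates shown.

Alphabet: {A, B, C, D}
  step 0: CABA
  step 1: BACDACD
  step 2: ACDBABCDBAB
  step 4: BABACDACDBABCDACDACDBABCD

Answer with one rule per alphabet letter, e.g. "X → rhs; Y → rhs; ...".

A->CD, B->A, C->BA, D->B

  step 1 ⇒ step 2: BACDACD ⇒ A·CD·BA·B·CD·BA·B
    A ↦ CD
    B ↦ A
    C ↦ BA
    D ↦ B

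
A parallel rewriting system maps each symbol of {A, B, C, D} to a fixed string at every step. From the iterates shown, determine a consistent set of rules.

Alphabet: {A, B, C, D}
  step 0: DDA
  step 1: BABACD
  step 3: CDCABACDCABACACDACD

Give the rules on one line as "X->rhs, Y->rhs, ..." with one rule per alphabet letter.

A->CD, B->A, C->CA, D->BA

  step 0 ⇒ step 1: DDA ⇒ BA·BA·CD
    A ↦ CD
    D ↦ BA
    B ↦ A  (constrained at step 1)
    C ↦ CA  (constrained at step 1)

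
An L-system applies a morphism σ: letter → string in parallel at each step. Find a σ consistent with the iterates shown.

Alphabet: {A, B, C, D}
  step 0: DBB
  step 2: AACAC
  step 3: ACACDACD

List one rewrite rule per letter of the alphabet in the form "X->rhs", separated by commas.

  step 2 ⇒ step 3: AACAC ⇒ AC·AC·D·AC·D
    A ↦ AC
    C ↦ D
    B ↦ A  (constrained at step 0)
    D ↦ B  (constrained at step 0)

A->AC, B->A, C->D, D->B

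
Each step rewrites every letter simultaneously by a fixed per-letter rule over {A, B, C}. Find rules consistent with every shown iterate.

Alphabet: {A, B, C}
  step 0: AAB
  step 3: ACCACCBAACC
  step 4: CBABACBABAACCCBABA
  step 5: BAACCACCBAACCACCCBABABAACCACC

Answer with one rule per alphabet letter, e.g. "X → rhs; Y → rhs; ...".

A->C, B->AC, C->BA

  step 4 ⇒ step 5: CBABACBABAACCCBABA ⇒ BA·AC·C·AC·C·BA·AC·C·AC·C·C·BA·BA·BA·AC·C·AC·C
    A ↦ C
    B ↦ AC
    C ↦ BA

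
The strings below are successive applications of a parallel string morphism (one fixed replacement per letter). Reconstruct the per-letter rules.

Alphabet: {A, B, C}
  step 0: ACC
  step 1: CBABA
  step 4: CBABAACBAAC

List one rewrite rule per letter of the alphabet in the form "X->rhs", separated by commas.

A->C, B->A, C->BA

  step 0 ⇒ step 1: ACC ⇒ C·BA·BA
    A ↦ C
    C ↦ BA
    B ↦ A  (constrained at step 1)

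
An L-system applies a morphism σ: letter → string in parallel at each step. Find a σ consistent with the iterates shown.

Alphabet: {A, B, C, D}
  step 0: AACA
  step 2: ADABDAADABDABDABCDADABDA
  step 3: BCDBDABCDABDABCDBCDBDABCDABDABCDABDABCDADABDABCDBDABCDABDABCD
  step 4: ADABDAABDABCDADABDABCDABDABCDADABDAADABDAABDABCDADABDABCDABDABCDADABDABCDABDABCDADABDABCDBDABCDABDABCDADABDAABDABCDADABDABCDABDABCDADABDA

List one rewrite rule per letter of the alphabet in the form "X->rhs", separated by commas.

  step 3 ⇒ step 4: BCDBDABCDABDABCDBCDBDABCDABDABCDABDABCDADABDABCDBDABCDABDABCD ⇒ A·DA·BDA·A·BDA·BCD·A·DA·BDA·BCD·A·BDA·BCD·A·DA·BDA·A·DA·BDA·A·BDA·BCD·A·DA·BDA·BCD·A·BDA·BCD·A·DA·BDA·BCD·A·BDA·BCD·A·DA·BDA·BCD·BDA·BCD·A·BDA·BCD·A·DA·BDA·A·BDA·BCD·A·DA·BDA·BCD·A·BDA·BCD·A·DA·BDA
    A ↦ BCD
    B ↦ A
    C ↦ DA
    D ↦ BDA

A->BCD, B->A, C->DA, D->BDA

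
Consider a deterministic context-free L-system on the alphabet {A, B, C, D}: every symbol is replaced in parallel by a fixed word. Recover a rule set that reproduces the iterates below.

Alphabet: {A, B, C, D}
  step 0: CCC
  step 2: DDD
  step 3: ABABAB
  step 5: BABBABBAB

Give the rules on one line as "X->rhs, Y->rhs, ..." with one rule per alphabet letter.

  step 2 ⇒ step 3: DDD ⇒ AB·AB·AB
    D ↦ AB
    A ↦ C  (constrained at step 3)
    B ↦ D  (constrained at step 3)
    C ↦ B  (constrained at step 0)

A->C, B->D, C->B, D->AB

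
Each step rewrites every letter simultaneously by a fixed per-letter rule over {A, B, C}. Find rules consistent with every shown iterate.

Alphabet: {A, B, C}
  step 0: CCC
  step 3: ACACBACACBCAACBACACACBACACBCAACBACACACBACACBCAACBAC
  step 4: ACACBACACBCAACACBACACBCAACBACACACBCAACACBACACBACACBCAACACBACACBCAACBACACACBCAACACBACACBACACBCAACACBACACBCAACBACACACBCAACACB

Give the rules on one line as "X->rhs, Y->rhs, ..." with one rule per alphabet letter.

A->AC, B->CA, C->ACB

  step 3 ⇒ step 4: ACACBACACBCAACBACACACBACACBCAACBACACACBACACBCAACBAC ⇒ AC·ACB·AC·ACB·CA·AC·ACB·AC·ACB·CA·ACB·AC·AC·ACB·CA·AC·ACB·AC·ACB·AC·ACB·CA·AC·ACB·AC·ACB·CA·ACB·AC·AC·ACB·CA·AC·ACB·AC·ACB·AC·ACB·CA·AC·ACB·AC·ACB·CA·ACB·AC·AC·ACB·CA·AC·ACB
    A ↦ AC
    B ↦ CA
    C ↦ ACB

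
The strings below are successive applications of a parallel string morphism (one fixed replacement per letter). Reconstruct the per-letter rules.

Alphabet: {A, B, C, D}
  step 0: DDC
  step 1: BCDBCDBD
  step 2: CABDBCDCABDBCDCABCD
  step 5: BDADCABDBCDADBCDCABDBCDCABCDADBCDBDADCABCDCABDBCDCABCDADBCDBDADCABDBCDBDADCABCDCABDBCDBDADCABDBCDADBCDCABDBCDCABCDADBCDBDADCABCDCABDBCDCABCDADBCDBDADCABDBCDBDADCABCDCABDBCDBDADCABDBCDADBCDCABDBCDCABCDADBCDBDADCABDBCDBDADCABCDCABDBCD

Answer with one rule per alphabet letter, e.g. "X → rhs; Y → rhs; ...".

A->AD, B->CA, C->BD, D->BCD

  step 1 ⇒ step 2: BCDBCDBD ⇒ CA·BD·BCD·CA·BD·BCD·CA·BCD
    B ↦ CA
    C ↦ BD
    D ↦ BCD
    A ↦ AD  (constrained at step 2)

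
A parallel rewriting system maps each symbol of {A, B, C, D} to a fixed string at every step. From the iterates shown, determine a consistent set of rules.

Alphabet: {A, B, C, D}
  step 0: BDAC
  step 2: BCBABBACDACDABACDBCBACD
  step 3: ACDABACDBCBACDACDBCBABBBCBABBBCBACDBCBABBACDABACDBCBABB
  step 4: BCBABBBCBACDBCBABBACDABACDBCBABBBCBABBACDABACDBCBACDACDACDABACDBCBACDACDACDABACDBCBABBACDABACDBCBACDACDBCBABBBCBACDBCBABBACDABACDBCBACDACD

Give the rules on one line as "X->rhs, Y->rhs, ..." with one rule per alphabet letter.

A->BCB, B->ACD, C->AB, D->B

  step 3 ⇒ step 4: ACDABACDBCBACDACDBCBABBBCBABBBCBACDBCBABBACDABACDBCBABB ⇒ BCB·AB·B·BCB·ACD·BCB·AB·B·ACD·AB·ACD·BCB·AB·B·BCB·AB·B·ACD·AB·ACD·BCB·ACD·ACD·ACD·AB·ACD·BCB·ACD·ACD·ACD·AB·ACD·BCB·AB·B·ACD·AB·ACD·BCB·ACD·ACD·BCB·AB·B·BCB·ACD·BCB·AB·B·ACD·AB·ACD·BCB·ACD·ACD
    A ↦ BCB
    B ↦ ACD
    C ↦ AB
    D ↦ B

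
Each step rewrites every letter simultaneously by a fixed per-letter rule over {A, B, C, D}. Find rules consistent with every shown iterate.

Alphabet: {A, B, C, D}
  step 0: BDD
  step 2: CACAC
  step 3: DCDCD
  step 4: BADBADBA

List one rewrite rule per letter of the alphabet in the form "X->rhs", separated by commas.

  step 3 ⇒ step 4: DCDCD ⇒ BA·D·BA·D·BA
    C ↦ D
    D ↦ BA
  step 2 ⇒ step 3: CACAC ⇒ D·C·D·C·D
    A ↦ C
    B ↦ A  (constrained at step 0)

A->C, B->A, C->D, D->BA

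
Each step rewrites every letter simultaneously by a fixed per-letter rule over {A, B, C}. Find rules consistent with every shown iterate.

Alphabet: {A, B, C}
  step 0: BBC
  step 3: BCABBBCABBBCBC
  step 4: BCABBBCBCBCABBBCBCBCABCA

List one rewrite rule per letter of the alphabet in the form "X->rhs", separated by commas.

  step 3 ⇒ step 4: BCABBBCABBBCBC ⇒ BC·A·BB·BC·BC·BC·A·BB·BC·BC·BC·A·BC·A
    A ↦ BB
    B ↦ BC
    C ↦ A

A->BB, B->BC, C->A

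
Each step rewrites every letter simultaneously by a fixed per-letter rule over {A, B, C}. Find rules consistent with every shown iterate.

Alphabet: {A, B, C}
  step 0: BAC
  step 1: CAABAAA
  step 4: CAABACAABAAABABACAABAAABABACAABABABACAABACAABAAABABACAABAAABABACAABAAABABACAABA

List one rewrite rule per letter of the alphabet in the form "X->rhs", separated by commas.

  step 0 ⇒ step 1: BAC ⇒ CAA·BA·AA
    A ↦ BA
    B ↦ CAA
    C ↦ AA

A->BA, B->CAA, C->AA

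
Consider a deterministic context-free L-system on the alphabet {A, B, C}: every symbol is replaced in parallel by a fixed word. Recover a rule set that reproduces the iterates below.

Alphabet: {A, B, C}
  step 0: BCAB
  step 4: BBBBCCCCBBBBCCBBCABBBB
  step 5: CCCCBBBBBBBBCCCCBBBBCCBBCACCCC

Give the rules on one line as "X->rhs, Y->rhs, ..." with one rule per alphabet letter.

  step 4 ⇒ step 5: BBBBCCCCBBBBCCBBCABBBB ⇒ C·C·C·C·BB·BB·BB·BB·C·C·C·C·BB·BB·C·C·BB·CA·C·C·C·C
    A ↦ CA
    B ↦ C
    C ↦ BB

A->CA, B->C, C->BB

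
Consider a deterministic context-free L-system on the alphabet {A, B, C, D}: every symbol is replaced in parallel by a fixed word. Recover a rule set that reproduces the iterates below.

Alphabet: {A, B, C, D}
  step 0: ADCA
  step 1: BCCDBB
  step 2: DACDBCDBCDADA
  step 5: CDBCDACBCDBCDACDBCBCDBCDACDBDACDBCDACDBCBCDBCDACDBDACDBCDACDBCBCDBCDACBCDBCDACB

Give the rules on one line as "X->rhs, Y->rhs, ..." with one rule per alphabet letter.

  step 1 ⇒ step 2: BCCDBB ⇒ DA·CDB·CDB·C·DA·DA
    B ↦ DA
    C ↦ CDB
    D ↦ C
  step 0 ⇒ step 1: ADCA ⇒ B·C·CDB·B
    A ↦ B

A->B, B->DA, C->CDB, D->C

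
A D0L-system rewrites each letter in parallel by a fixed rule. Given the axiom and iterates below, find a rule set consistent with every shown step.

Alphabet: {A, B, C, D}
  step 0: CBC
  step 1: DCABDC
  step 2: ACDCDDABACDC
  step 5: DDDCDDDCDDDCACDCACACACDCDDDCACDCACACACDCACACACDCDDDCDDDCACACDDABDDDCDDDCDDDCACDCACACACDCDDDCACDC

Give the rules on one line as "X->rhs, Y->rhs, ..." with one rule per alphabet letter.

  step 1 ⇒ step 2: DCABDC ⇒ AC·DC·DD·AB·AC·DC
    A ↦ DD
    B ↦ AB
    C ↦ DC
    D ↦ AC

A->DD, B->AB, C->DC, D->AC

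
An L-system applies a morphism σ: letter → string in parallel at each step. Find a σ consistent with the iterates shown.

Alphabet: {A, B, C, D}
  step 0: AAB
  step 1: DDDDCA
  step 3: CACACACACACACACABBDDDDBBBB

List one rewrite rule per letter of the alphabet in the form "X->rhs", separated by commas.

  step 0 ⇒ step 1: AAB ⇒ DD·DD·CA
    A ↦ DD
    B ↦ CA
    C ↦ DAA  (constrained at step 1)
    D ↦ BB  (constrained at step 1)

A->DD, B->CA, C->DAA, D->BB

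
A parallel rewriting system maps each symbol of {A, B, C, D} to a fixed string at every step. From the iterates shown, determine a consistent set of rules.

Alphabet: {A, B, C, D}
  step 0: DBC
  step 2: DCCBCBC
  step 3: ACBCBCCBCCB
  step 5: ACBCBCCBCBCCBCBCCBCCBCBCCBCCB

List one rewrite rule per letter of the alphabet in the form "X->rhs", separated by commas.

A->DC, B->C, C->CB, D->A

  step 2 ⇒ step 3: DCCBCBC ⇒ A·CB·CB·C·CB·C·CB
    B ↦ C
    C ↦ CB
    D ↦ A
    A ↦ DC  (constrained at step 3)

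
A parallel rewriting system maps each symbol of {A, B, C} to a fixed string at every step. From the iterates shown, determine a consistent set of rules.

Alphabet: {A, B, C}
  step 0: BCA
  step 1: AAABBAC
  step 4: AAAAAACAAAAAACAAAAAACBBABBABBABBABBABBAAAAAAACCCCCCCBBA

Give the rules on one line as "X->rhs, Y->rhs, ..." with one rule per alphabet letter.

  step 0 ⇒ step 1: BCA ⇒ AAA·BBA·C
    A ↦ C
    B ↦ AAA
    C ↦ BBA

A->C, B->AAA, C->BBA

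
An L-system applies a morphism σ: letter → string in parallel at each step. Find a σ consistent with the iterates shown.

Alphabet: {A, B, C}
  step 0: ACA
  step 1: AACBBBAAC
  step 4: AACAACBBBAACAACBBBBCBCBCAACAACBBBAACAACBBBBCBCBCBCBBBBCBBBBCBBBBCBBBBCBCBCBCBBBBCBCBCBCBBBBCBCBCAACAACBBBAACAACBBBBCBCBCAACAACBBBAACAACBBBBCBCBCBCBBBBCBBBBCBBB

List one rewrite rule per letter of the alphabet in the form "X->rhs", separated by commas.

A->AAC, B->BC, C->BBB

  step 0 ⇒ step 1: ACA ⇒ AAC·BBB·AAC
    A ↦ AAC
    C ↦ BBB
    B ↦ BC  (constrained at step 1)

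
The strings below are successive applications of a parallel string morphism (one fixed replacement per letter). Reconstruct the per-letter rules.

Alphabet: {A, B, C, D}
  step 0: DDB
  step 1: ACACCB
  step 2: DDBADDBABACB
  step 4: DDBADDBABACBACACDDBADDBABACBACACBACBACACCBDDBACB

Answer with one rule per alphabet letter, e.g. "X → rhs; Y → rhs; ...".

  step 1 ⇒ step 2: ACACCB ⇒ DD·BA·DD·BA·BA·CB
    A ↦ DD
    B ↦ CB
    C ↦ BA
  step 0 ⇒ step 1: DDB ⇒ AC·AC·CB
    D ↦ AC

A->DD, B->CB, C->BA, D->AC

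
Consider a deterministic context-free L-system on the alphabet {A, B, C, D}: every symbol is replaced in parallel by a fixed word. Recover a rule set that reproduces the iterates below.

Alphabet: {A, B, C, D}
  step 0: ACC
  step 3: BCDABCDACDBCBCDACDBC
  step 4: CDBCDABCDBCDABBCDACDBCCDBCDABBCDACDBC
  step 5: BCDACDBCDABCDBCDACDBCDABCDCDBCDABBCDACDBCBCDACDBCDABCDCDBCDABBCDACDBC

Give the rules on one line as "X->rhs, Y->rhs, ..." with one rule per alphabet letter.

A->B, B->CD, C->BC, D->DA

  step 4 ⇒ step 5: CDBCDABCDBCDABBCDACDBCCDBCDABBCDACDBC ⇒ BC·DA·CD·BC·DA·B·CD·BC·DA·CD·BC·DA·B·CD·CD·BC·DA·B·BC·DA·CD·BC·BC·DA·CD·BC·DA·B·CD·CD·BC·DA·B·BC·DA·CD·BC
    A ↦ B
    B ↦ CD
    C ↦ BC
    D ↦ DA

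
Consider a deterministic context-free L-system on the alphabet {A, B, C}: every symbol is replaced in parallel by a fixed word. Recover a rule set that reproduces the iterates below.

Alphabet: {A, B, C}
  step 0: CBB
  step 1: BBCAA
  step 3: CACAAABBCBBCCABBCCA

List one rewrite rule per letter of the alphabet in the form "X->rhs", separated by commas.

  step 0 ⇒ step 1: CBB ⇒ BBC·A·A
    B ↦ A
    C ↦ BBC
    A ↦ CA  (constrained at step 1)

A->CA, B->A, C->BBC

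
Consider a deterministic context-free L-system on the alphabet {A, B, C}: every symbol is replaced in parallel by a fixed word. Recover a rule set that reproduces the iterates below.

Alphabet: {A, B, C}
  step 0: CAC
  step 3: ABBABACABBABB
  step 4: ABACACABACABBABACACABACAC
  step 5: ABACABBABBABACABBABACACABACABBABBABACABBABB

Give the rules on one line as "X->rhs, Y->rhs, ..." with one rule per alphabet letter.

A->AB, B->AC, C->B

  step 4 ⇒ step 5: ABACACABACABBABACACABACAC ⇒ AB·AC·AB·B·AB·B·AB·AC·AB·B·AB·AC·AC·AB·AC·AB·B·AB·B·AB·AC·AB·B·AB·B
    A ↦ AB
    B ↦ AC
    C ↦ B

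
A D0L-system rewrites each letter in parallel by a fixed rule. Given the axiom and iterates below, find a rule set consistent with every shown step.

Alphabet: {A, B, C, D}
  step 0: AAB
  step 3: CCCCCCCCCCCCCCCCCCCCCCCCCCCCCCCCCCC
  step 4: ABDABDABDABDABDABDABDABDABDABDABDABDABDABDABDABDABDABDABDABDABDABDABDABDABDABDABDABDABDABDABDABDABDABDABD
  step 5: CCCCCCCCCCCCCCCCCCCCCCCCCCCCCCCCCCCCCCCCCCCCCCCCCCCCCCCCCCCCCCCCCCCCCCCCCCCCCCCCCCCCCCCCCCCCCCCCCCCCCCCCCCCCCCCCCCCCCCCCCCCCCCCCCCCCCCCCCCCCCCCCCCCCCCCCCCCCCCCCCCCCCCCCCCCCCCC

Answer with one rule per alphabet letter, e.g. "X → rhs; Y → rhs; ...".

A->CCC, B->C, C->ABD, D->C

  step 4 ⇒ step 5: ABDABDABDABDABDABDABDABDABDABDABDABDABDABDABDABDABDABDABDABDABDABDABDABDABDABDABDABDABDABDABDABDABDABDABD ⇒ CCC·C·C·CCC·C·C·CCC·C·C·CCC·C·C·CCC·C·C·CCC·C·C·CCC·C·C·CCC·C·C·CCC·C·C·CCC·C·C·CCC·C·C·CCC·C·C·CCC·C·C·CCC·C·C·CCC·C·C·CCC·C·C·CCC·C·C·CCC·C·C·CCC·C·C·CCC·C·C·CCC·C·C·CCC·C·C·CCC·C·C·CCC·C·C·CCC·C·C·CCC·C·C·CCC·C·C·CCC·C·C·CCC·C·C·CCC·C·C·CCC·C·C·CCC·C·C·CCC·C·C·CCC·C·C·CCC·C·C
    A ↦ CCC
    B ↦ C
    D ↦ C
  step 3 ⇒ step 4: CCCCCCCCCCCCCCCCCCCCCCCCCCCCCCCCCCC ⇒ ABD·ABD·ABD·ABD·ABD·ABD·ABD·ABD·ABD·ABD·ABD·ABD·ABD·ABD·ABD·ABD·ABD·ABD·ABD·ABD·ABD·ABD·ABD·ABD·ABD·ABD·ABD·ABD·ABD·ABD·ABD·ABD·ABD·ABD·ABD
    C ↦ ABD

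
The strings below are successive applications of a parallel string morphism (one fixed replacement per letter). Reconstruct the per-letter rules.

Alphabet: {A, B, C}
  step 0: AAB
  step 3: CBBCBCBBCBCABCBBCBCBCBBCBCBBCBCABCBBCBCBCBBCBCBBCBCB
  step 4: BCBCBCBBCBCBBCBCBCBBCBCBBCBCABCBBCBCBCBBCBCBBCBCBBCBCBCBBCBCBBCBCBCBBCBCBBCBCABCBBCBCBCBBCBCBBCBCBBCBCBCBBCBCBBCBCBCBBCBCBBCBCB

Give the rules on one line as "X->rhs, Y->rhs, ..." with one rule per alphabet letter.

  step 3 ⇒ step 4: CBBCBCBBCBCABCBBCBCBCBBCBCBBCBCABCBBCBCBCBBCBCBBCBCB ⇒ BCB·CB·CB·BCB·CB·BCB·CB·CB·BCB·CB·BCB·CAB·CB·BCB·CB·CB·BCB·CB·BCB·CB·BCB·CB·CB·BCB·CB·BCB·CB·CB·BCB·CB·BCB·CAB·CB·BCB·CB·CB·BCB·CB·BCB·CB·BCB·CB·CB·BCB·CB·BCB·CB·CB·BCB·CB·BCB·CB
    A ↦ CAB
    B ↦ CB
    C ↦ BCB

A->CAB, B->CB, C->BCB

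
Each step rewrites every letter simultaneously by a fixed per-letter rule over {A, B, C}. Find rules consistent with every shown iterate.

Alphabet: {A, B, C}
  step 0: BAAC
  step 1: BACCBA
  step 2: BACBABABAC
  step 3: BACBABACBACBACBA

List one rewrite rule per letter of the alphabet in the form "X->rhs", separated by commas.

  step 2 ⇒ step 3: BACBABABAC ⇒ BA·C·BA·BA·C·BA·C·BA·C·BA
    A ↦ C
    B ↦ BA
    C ↦ BA

A->C, B->BA, C->BA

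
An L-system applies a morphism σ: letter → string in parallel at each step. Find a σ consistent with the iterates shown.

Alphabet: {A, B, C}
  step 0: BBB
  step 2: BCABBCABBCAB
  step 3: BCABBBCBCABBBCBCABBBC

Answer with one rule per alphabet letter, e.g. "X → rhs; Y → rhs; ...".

A->B, B->BC, C->AB

  step 2 ⇒ step 3: BCABBCABBCAB ⇒ BC·AB·B·BC·BC·AB·B·BC·BC·AB·B·BC
    A ↦ B
    B ↦ BC
    C ↦ AB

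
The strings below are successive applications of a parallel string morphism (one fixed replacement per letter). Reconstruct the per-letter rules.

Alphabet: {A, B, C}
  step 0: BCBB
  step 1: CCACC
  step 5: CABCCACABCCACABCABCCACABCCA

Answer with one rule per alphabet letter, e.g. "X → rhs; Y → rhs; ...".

A->B, B->C, C->CA

  step 0 ⇒ step 1: BCBB ⇒ C·CA·C·C
    B ↦ C
    C ↦ CA
    A ↦ B  (constrained at step 1)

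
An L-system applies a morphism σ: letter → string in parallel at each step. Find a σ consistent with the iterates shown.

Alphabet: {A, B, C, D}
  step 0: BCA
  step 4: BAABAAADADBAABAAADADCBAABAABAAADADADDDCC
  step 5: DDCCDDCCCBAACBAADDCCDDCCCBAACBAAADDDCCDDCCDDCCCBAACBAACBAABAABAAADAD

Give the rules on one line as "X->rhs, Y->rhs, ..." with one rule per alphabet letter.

A->C, B->DD, C->AD, D->BAA

  step 4 ⇒ step 5: BAABAAADADBAABAAADADCBAABAABAAADADADDDCC ⇒ DD·C·C·DD·C·C·C·BAA·C·BAA·DD·C·C·DD·C·C·C·BAA·C·BAA·AD·DD·C·C·DD·C·C·DD·C·C·C·BAA·C·BAA·C·BAA·BAA·BAA·AD·AD
    A ↦ C
    B ↦ DD
    C ↦ AD
    D ↦ BAA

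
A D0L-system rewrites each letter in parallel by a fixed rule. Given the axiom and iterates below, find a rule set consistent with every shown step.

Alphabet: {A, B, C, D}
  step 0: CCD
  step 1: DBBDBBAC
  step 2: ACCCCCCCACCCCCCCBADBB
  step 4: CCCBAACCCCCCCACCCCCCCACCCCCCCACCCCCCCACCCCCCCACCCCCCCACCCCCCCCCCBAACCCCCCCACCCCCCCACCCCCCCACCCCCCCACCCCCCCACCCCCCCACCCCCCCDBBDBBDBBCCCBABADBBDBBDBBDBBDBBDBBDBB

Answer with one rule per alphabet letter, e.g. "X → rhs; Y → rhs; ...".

A->BA, B->CCC, C->DBB, D->AC

  step 1 ⇒ step 2: DBBDBBAC ⇒ AC·CCC·CCC·AC·CCC·CCC·BA·DBB
    A ↦ BA
    B ↦ CCC
    C ↦ DBB
    D ↦ AC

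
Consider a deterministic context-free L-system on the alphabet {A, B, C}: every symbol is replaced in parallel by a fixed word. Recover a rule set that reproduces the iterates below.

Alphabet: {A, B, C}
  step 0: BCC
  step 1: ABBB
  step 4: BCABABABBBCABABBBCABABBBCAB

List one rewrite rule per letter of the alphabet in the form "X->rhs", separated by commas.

A->BC, B->AB, C->B

  step 0 ⇒ step 1: BCC ⇒ AB·B·B
    B ↦ AB
    C ↦ B
    A ↦ BC  (constrained at step 1)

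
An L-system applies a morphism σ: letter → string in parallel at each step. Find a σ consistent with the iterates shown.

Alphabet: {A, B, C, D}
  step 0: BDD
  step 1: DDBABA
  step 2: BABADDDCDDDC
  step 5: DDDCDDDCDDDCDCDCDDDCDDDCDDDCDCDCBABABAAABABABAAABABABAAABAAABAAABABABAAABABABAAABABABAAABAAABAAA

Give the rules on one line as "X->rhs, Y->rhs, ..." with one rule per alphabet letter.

A->DC, B->DD, C->AA, D->BA

  step 1 ⇒ step 2: DDBABA ⇒ BA·BA·DD·DC·DD·DC
    A ↦ DC
    B ↦ DD
    D ↦ BA
    C ↦ AA  (constrained at step 2)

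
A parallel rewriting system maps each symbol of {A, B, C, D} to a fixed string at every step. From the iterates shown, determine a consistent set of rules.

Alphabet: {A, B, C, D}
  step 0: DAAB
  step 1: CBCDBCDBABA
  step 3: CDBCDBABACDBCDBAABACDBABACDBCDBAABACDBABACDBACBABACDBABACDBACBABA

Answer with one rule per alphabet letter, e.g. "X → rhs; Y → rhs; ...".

  step 0 ⇒ step 1: DAAB ⇒ CB·CDB·CDB·ABA
    A ↦ CDB
    B ↦ ABA
    D ↦ CB
    C ↦ A  (constrained at step 1)

A->CDB, B->ABA, C->A, D->CB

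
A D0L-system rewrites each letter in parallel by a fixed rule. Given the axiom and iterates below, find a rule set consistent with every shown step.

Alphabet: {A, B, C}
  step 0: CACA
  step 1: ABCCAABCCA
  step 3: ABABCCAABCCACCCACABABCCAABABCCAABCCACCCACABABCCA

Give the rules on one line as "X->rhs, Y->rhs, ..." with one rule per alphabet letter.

  step 0 ⇒ step 1: CACA ⇒ AB·CCA·AB·CCA
    A ↦ CCA
    C ↦ AB
    B ↦ C  (constrained at step 1)

A->CCA, B->C, C->AB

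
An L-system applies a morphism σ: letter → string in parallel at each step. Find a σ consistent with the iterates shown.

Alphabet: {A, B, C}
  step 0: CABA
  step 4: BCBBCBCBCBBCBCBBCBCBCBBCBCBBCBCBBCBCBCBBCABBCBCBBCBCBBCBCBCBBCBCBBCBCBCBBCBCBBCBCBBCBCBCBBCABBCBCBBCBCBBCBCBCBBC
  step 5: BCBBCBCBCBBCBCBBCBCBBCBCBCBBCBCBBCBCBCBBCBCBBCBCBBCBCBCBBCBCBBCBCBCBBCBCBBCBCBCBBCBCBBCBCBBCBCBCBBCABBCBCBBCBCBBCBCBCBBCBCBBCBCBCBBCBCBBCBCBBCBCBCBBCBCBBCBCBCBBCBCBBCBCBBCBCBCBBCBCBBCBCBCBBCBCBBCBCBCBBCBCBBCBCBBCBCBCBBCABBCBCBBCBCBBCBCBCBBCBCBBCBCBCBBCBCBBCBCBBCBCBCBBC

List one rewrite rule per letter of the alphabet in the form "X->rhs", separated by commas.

  step 4 ⇒ step 5: BCBBCBCBCBBCBCBBCBCBCBBCBCBBCBCBBCBCBCBBCABBCBCBBCBCBBCBCBCBBCBCBBCBCBCBBCBCBBCBCBBCBCBCBBCABBCBCBBCBCBBCBCBCBBC ⇒ BC·BBC·BC·BC·BBC·BC·BBC·BC·BBC·BC·BC·BBC·BC·BBC·BC·BC·BBC·BC·BBC·BC·BBC·BC·BC·BBC·BC·BBC·BC·BC·BBC·BC·BBC·BC·BC·BBC·BC·BBC·BC·BBC·BC·BC·BBC·AB·BC·BC·BBC·BC·BBC·BC·BC·BBC·BC·BBC·BC·BC·BBC·BC·BBC·BC·BBC·BC·BC·BBC·BC·BBC·BC·BC·BBC·BC·BBC·BC·BBC·BC·BC·BBC·BC·BBC·BC·BC·BBC·BC·BBC·BC·BC·BBC·BC·BBC·BC·BBC·BC·BC·BBC·AB·BC·BC·BBC·BC·BBC·BC·BC·BBC·BC·BBC·BC·BC·BBC·BC·BBC·BC·BBC·BC·BC·BBC
    A ↦ AB
    B ↦ BC
    C ↦ BBC

A->AB, B->BC, C->BBC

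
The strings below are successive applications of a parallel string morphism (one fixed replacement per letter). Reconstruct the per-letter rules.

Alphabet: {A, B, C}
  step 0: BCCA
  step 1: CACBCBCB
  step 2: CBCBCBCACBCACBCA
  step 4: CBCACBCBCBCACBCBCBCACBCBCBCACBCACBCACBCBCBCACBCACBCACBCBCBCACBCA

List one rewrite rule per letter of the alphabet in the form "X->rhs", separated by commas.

A->CB, B->CA, C->CB

  step 1 ⇒ step 2: CACBCBCB ⇒ CB·CB·CB·CA·CB·CA·CB·CA
    A ↦ CB
    B ↦ CA
    C ↦ CB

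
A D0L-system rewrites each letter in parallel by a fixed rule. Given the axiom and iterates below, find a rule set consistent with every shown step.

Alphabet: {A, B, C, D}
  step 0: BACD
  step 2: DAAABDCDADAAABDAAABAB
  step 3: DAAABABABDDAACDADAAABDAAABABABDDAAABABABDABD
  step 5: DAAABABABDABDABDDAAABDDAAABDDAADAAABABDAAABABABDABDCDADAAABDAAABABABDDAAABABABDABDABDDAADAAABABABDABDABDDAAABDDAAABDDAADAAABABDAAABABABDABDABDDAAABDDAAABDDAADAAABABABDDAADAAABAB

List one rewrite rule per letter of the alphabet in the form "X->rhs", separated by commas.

A->AB, B->D, C->CDA, D->DAA

  step 2 ⇒ step 3: DAAABDCDADAAABDAAABAB ⇒ DAA·AB·AB·AB·D·DAA·CDA·DAA·AB·DAA·AB·AB·AB·D·DAA·AB·AB·AB·D·AB·D
    A ↦ AB
    B ↦ D
    C ↦ CDA
    D ↦ DAA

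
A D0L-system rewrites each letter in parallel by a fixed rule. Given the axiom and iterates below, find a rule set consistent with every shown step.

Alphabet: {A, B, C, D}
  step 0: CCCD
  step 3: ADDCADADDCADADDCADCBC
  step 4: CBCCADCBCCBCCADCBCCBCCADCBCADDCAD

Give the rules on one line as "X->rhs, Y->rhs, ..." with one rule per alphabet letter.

A->CB, B->DC, C->AD, D->C

  step 3 ⇒ step 4: ADDCADADDCADADDCADCBC ⇒ CB·C·C·AD·CB·C·CB·C·C·AD·CB·C·CB·C·C·AD·CB·C·AD·DC·AD
    A ↦ CB
    B ↦ DC
    C ↦ AD
    D ↦ C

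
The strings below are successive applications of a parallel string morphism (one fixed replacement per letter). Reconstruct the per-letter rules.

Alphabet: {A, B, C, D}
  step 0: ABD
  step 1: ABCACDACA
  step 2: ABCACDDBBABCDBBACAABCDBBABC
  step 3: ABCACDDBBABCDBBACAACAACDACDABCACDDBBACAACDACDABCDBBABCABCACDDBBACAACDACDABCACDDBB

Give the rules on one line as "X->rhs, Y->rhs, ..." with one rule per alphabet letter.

  step 2 ⇒ step 3: ABCACDDBBABCDBBACAABCDBBABC ⇒ ABC·ACD·DBB·ABC·DBB·ACA·ACA·ACD·ACD·ABC·ACD·DBB·ACA·ACD·ACD·ABC·DBB·ABC·ABC·ACD·DBB·ACA·ACD·ACD·ABC·ACD·DBB
    A ↦ ABC
    B ↦ ACD
    C ↦ DBB
    D ↦ ACA

A->ABC, B->ACD, C->DBB, D->ACA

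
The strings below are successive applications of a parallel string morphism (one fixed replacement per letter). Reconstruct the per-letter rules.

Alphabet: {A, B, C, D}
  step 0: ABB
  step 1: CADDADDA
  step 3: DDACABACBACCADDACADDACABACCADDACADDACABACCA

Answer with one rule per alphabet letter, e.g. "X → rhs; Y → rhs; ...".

  step 0 ⇒ step 1: ABB ⇒ CA·DDA·DDA
    A ↦ CA
    B ↦ DDA
    C ↦ BAC  (constrained at step 1)
    D ↦ BA  (constrained at step 1)

A->CA, B->DDA, C->BAC, D->BA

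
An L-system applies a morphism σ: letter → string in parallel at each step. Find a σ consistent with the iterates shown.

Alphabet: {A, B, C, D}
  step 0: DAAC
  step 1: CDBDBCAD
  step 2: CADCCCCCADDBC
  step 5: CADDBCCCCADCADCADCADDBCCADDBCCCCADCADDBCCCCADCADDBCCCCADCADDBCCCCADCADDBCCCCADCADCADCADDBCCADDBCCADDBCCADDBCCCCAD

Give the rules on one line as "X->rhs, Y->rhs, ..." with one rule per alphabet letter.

  step 1 ⇒ step 2: CDBDBCAD ⇒ CAD·C·C·C·C·CAD·DB·C
    A ↦ DB
    B ↦ C
    C ↦ CAD
    D ↦ C

A->DB, B->C, C->CAD, D->C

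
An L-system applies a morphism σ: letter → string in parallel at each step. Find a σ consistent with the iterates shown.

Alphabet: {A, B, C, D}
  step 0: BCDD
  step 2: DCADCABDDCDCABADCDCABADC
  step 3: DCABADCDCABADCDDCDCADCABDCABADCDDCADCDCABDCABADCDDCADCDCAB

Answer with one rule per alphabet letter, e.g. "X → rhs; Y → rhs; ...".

  step 2 ⇒ step 3: DCADCABDDCDCABADCDCABADC ⇒ DCA·B·ADC·DCA·B·ADC·DDC·DCA·DCA·B·DCA·B·ADC·DDC·ADC·DCA·B·DCA·B·ADC·DDC·ADC·DCA·B
    A ↦ ADC
    B ↦ DDC
    C ↦ B
    D ↦ DCA

A->ADC, B->DDC, C->B, D->DCA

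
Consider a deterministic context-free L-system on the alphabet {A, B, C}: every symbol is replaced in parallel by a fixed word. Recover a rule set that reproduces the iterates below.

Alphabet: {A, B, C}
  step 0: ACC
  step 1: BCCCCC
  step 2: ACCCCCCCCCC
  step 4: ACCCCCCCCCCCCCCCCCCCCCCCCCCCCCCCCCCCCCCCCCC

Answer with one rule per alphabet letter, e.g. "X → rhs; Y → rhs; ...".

  step 1 ⇒ step 2: BCCCCC ⇒ A·CC·CC·CC·CC·CC
    B ↦ A
    C ↦ CC
  step 0 ⇒ step 1: ACC ⇒ BC·CC·CC
    A ↦ BC

A->BC, B->A, C->CC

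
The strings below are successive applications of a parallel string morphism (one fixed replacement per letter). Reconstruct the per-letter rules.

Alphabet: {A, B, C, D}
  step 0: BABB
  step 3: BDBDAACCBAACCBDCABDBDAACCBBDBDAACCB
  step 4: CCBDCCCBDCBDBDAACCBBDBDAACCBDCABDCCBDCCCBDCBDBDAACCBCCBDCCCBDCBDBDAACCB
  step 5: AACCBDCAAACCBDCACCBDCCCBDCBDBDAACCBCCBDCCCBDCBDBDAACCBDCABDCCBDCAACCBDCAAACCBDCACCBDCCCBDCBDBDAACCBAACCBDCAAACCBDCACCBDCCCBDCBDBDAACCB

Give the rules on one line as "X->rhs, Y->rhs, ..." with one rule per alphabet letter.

  step 4 ⇒ step 5: CCBDCCCBDCBDBDAACCBBDBDAACCBDCABDCCBDCCCBDCBDBDAACCBCCBDCCCBDCBDBDAACCB ⇒ A·A·CCB·DC·A·A·A·CCB·DC·A·CCB·DC·CCB·DC·BD·BD·A·A·CCB·CCB·DC·CCB·DC·BD·BD·A·A·CCB·DC·A·BD·CCB·DC·A·A·CCB·DC·A·A·A·CCB·DC·A·CCB·DC·CCB·DC·BD·BD·A·A·CCB·A·A·CCB·DC·A·A·A·CCB·DC·A·CCB·DC·CCB·DC·BD·BD·A·A·CCB
    A ↦ BD
    B ↦ CCB
    C ↦ A
    D ↦ DC

A->BD, B->CCB, C->A, D->DC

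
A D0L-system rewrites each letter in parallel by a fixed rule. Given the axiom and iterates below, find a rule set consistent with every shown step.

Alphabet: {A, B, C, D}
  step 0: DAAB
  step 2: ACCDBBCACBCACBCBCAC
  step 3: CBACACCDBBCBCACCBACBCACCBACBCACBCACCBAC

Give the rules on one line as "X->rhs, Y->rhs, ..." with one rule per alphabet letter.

A->CB, B->BC, C->AC, D->CDB

  step 2 ⇒ step 3: ACCDBBCACBCACBCBCAC ⇒ CB·AC·AC·CDB·BC·BC·AC·CB·AC·BC·AC·CB·AC·BC·AC·BC·AC·CB·AC
    A ↦ CB
    B ↦ BC
    C ↦ AC
    D ↦ CDB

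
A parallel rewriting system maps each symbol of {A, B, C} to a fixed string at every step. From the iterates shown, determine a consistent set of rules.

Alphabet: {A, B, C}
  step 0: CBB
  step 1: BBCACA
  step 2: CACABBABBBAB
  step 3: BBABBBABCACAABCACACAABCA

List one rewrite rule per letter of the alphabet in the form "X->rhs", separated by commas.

  step 2 ⇒ step 3: CACABBABBBAB ⇒ BB·AB·BB·AB·CA·CA·AB·CA·CA·CA·AB·CA
    A ↦ AB
    B ↦ CA
    C ↦ BB

A->AB, B->CA, C->BB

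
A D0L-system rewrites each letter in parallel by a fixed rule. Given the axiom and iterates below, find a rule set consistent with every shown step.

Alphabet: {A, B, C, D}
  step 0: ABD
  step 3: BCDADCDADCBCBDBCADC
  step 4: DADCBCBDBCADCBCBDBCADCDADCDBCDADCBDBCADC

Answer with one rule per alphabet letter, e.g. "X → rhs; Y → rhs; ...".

  step 3 ⇒ step 4: BCDADCDADCBCBDBCADC ⇒ D·ADC·BC·BD·BC·ADC·BC·BD·BC·ADC·D·ADC·D·BC·D·ADC·BD·BC·ADC
    A ↦ BD
    B ↦ D
    C ↦ ADC
    D ↦ BC

A->BD, B->D, C->ADC, D->BC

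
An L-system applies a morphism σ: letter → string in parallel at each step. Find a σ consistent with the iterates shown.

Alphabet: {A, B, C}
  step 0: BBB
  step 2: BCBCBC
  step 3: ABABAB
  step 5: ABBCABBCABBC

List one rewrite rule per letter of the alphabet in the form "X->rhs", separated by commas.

  step 2 ⇒ step 3: BCBCBC ⇒ A·B·A·B·A·B
    B ↦ A
    C ↦ B
    A ↦ BC  (constrained at step 3)

A->BC, B->A, C->B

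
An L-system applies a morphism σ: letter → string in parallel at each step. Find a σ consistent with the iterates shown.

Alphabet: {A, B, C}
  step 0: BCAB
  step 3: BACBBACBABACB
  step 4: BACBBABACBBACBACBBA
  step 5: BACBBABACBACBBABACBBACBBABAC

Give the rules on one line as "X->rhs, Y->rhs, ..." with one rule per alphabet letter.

  step 4 ⇒ step 5: BACBBABACBBACBACBBA ⇒ BA·C·B·BA·BA·C·BA·C·B·BA·BA·C·B·BA·C·B·BA·BA·C
    A ↦ C
    B ↦ BA
    C ↦ B

A->C, B->BA, C->B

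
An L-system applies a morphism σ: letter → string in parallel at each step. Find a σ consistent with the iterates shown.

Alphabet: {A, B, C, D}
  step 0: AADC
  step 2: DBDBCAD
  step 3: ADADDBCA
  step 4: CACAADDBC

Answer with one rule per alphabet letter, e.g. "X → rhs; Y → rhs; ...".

A->C, B->D, C->DB, D->A

  step 3 ⇒ step 4: ADADDBCA ⇒ C·A·C·A·A·D·DB·C
    A ↦ C
    B ↦ D
    C ↦ DB
    D ↦ A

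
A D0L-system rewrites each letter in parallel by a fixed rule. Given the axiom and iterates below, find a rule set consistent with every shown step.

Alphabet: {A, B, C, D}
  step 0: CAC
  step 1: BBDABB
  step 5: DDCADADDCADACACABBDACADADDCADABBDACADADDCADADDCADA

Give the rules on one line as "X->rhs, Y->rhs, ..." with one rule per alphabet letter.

  step 0 ⇒ step 1: CAC ⇒ BB·DA·BB
    A ↦ DA
    C ↦ BB
    B ↦ D  (constrained at step 1)
    D ↦ CA  (constrained at step 1)

A->DA, B->D, C->BB, D->CA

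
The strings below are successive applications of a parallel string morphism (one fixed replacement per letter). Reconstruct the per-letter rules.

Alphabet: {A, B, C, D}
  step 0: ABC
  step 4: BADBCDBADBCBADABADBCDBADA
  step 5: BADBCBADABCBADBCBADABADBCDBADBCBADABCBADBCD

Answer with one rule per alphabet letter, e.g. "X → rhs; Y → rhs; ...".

  step 4 ⇒ step 5: BADBCDBADBCBADABADBCDBADA ⇒ BA·D·BC·BA·DA·BC·BA·D·BC·BA·DA·BA·D·BC·D·BA·D·BC·BA·DA·BC·BA·D·BC·D
    A ↦ D
    B ↦ BA
    C ↦ DA
    D ↦ BC

A->D, B->BA, C->DA, D->BC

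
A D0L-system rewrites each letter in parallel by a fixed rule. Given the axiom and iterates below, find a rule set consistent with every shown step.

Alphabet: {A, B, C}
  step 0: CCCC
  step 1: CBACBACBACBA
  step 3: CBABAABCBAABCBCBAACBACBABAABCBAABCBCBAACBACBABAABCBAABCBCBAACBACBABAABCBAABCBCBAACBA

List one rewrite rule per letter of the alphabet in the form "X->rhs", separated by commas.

A->BC, B->BAA, C->CBA

  step 0 ⇒ step 1: CCCC ⇒ CBA·CBA·CBA·CBA
    C ↦ CBA
    A ↦ BC  (constrained at step 1)
    B ↦ BAA  (constrained at step 1)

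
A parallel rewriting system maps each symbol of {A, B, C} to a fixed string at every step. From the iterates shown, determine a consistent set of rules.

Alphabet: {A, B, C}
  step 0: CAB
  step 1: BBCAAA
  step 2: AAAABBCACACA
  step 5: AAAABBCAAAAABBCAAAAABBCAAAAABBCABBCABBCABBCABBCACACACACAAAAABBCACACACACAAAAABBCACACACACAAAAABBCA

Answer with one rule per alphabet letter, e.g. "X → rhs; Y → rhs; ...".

A->CA, B->AA, C->BB

  step 1 ⇒ step 2: BBCAAA ⇒ AA·AA·BB·CA·CA·CA
    A ↦ CA
    B ↦ AA
    C ↦ BB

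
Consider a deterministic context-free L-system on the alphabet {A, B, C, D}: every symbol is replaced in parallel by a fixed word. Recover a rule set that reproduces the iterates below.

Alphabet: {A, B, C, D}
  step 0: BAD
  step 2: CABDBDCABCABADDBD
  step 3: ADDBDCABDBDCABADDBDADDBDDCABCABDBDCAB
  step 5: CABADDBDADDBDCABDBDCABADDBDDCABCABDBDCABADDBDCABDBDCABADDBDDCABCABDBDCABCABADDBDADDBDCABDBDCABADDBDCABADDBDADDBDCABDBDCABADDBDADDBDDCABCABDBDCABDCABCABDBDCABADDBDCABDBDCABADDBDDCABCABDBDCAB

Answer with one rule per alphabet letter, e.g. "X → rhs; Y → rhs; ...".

A->D, B->DBD, C->A, D->CAB

  step 2 ⇒ step 3: CABDBDCABCABADDBD ⇒ A·D·DBD·CAB·DBD·CAB·A·D·DBD·A·D·DBD·D·CAB·CAB·DBD·CAB
    A ↦ D
    B ↦ DBD
    C ↦ A
    D ↦ CAB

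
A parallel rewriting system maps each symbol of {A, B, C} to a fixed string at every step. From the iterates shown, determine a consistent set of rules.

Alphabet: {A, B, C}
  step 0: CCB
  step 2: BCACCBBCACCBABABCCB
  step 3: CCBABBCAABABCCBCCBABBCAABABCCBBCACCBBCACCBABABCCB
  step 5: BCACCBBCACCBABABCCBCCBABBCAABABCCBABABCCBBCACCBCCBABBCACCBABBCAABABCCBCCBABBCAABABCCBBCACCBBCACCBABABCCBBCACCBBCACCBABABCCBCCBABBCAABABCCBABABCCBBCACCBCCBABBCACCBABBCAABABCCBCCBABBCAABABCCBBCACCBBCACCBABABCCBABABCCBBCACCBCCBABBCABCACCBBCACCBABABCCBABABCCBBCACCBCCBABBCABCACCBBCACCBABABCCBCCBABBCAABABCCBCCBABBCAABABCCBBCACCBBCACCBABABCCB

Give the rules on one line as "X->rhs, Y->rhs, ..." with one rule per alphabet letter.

  step 2 ⇒ step 3: BCACCBBCACCBABABCCB ⇒ CCB·AB·BCA·AB·AB·CCB·CCB·AB·BCA·AB·AB·CCB·BCA·CCB·BCA·CCB·AB·AB·CCB
    A ↦ BCA
    B ↦ CCB
    C ↦ AB

A->BCA, B->CCB, C->AB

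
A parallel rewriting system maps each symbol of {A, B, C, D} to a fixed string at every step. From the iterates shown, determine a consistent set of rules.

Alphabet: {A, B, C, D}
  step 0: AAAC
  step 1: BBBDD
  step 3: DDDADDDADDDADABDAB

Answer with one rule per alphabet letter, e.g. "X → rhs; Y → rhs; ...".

  step 0 ⇒ step 1: AAAC ⇒ B·B·B·DD
    A ↦ B
    C ↦ DD
    B ↦ CD  (constrained at step 1)
    D ↦ DA  (constrained at step 1)

A->B, B->CD, C->DD, D->DA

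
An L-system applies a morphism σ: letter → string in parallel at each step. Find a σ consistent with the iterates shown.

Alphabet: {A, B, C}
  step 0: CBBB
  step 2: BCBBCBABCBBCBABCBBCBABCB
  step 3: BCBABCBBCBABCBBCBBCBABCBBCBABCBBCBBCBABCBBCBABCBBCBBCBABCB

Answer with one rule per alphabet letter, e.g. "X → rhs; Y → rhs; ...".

  step 2 ⇒ step 3: BCBBCBABCBBCBABCBBCBABCB ⇒ BCB·A·BCB·BCB·A·BCB·BCB·BCB·A·BCB·BCB·A·BCB·BCB·BCB·A·BCB·BCB·A·BCB·BCB·BCB·A·BCB
    A ↦ BCB
    B ↦ BCB
    C ↦ A

A->BCB, B->BCB, C->A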